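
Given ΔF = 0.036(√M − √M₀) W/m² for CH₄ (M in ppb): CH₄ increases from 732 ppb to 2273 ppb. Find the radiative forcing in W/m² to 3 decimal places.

ΔF = 0.742 W/m²

CH₄: 0.036 × (√2273 − √732) = 0.036 × (47.6760 − 27.0555) = 0.036 × 20.6205 = 0.7423 W/m².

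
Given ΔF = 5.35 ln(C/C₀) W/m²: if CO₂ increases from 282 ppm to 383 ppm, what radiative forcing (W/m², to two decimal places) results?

ΔF = 1.64 W/m²

CO₂: 5.35 × ln(383/282) = 5.35 × ln(1.35816) = 5.35 × 0.30613 = 1.6378 W/m².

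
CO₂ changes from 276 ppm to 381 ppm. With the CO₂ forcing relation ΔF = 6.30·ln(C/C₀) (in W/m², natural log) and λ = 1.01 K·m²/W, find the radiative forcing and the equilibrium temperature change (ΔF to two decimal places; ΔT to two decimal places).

ΔF = 2.03 W/m²; ΔT = 2.05 K

CO₂: 6.30 × ln(381/276) = 6.30 × ln(1.38043) = 6.30 × 0.32240 = 2.0311 W/m².
ΔT = λ ΔF = 1.01 × 2.03 = 2.0503 K.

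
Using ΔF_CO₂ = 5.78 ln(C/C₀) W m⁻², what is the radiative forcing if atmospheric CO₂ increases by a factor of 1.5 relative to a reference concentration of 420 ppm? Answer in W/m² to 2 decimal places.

Because the forcing depends only on the ratio C/C₀, the initial concentration does not enter.
ΔF = 5.78 × ln(1.5) = 5.78 × 0.40547 = 2.3436 W/m².

ΔF = 2.34 W/m²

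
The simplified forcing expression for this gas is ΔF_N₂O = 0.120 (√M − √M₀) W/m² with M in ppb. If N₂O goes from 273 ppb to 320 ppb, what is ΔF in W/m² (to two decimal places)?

ΔF = 0.16 W/m²

N₂O: 0.120 × (√320 − √273) = 0.120 × (17.8885 − 16.5227) = 0.120 × 1.3658 = 0.1639 W/m².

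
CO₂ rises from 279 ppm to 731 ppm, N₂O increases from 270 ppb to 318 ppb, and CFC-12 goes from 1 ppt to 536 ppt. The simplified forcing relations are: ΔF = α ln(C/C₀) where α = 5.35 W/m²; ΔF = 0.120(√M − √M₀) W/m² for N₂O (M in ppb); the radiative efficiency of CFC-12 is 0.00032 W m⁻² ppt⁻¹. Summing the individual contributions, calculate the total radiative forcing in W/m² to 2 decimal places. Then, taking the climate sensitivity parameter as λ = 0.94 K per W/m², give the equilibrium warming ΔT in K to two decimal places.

ΔF = 5.49 W/m²; ΔT = 5.16 K

CO₂: 5.35 × ln(731/279) = 5.35 × ln(2.62007) = 5.35 × 0.96320 = 5.1531 W/m².
N₂O: 0.120 × (√318 − √270) = 0.120 × (17.8326 − 16.4317) = 0.120 × 1.4009 = 0.1681 W/m².
CFC-12: ΔF = 0.00032 × (536 − 1) = 0.00032 × 535 = 0.1712 W/m².
Total ΔF = 5.1531 + 0.1681 + 0.1712 = 5.4924 W/m².
ΔT = λ ΔF = 0.94 × 5.49 = 5.1606 K.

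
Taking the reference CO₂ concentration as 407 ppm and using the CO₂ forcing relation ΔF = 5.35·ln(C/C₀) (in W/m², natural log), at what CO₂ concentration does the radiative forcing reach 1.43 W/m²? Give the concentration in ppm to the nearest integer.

Set 5.35 ln(C/407) = 1.43, so ln(C/407) = 1.43/5.35 = 0.26729.
Then C/407 = e^0.26729 = 1.30642, giving C = 407 × 1.30642 = 531.71 ppm.

C ≈ 532 ppm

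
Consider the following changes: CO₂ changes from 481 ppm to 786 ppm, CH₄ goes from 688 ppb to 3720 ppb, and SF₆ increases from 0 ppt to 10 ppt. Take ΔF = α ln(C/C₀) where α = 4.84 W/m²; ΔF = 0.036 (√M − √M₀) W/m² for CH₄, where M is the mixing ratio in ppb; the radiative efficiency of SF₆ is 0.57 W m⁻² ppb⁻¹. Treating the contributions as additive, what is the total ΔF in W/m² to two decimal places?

CO₂: 4.84 × ln(786/481) = 4.84 × ln(1.63410) = 4.84 × 0.49109 = 2.3769 W/m².
CH₄: 0.036 × (√3720 − √688) = 0.036 × (60.9918 − 26.2298) = 0.036 × 34.7620 = 1.2514 W/m².
SF₆: Δ = 10 − 0 = 10 ppt = 0.010 ppb; ΔF = 0.57 × 0.010 = 0.0057 W/m².
Total ΔF = 2.3769 + 1.2514 + 0.0057 = 3.6340 W/m².

ΔF = 3.63 W/m²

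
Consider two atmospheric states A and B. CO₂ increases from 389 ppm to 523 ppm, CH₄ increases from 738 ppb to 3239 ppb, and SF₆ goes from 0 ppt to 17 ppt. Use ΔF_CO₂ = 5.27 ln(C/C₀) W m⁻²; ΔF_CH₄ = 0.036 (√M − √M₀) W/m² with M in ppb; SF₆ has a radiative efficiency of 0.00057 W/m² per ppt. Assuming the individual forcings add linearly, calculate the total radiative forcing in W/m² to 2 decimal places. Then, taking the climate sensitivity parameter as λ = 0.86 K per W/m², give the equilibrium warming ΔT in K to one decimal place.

CO₂: 5.27 × ln(523/389) = 5.27 × ln(1.34447) = 5.27 × 0.29600 = 1.5599 W/m².
CH₄: 0.036 × (√3239 − √738) = 0.036 × (56.9122 − 27.1662) = 0.036 × 29.7460 = 1.0709 W/m².
SF₆: ΔF = 0.00057 × (17 − 0) = 0.00057 × 17 = 0.0097 W/m².
Total ΔF = 1.5599 + 1.0709 + 0.0097 = 2.6405 W/m².
ΔT = λ ΔF = 0.86 × 2.64 = 2.2704 K.

ΔF = 2.64 W/m²; ΔT = 2.3 K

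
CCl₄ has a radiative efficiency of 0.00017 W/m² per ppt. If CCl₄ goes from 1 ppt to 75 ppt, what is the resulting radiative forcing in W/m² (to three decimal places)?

CCl₄: ΔF = 0.00017 × (75 − 1) = 0.00017 × 74 = 0.0126 W/m².

ΔF = 0.013 W/m²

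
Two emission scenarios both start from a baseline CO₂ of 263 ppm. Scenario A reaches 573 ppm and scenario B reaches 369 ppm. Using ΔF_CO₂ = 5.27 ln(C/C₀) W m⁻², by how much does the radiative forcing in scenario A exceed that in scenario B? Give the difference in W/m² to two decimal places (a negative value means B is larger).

ΔF_A = 5.27 ln(573/263) = 5.27 × 0.77873 = 4.1039 W/m².
ΔF_B = 5.27 ln(369/263) = 5.27 × 0.33864 = 1.7846 W/m².
Difference: 4.1039 − 1.7846 = 2.3193 W/m².
(Equivalently, ΔF_A − ΔF_B = 5.27 ln(573/369) = 5.27 × 0.44009 = 2.3193 W/m².)

ΔF_A − ΔF_B = 2.32 W/m²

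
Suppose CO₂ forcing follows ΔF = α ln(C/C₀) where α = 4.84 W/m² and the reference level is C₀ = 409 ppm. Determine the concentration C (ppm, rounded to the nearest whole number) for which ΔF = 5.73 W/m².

C ≈ 1336 ppm

Set 4.84 ln(C/409) = 5.73, so ln(C/409) = 5.73/4.84 = 1.18388.
Then C/409 = e^1.18388 = 3.26703, giving C = 409 × 3.26703 = 1336.22 ppm.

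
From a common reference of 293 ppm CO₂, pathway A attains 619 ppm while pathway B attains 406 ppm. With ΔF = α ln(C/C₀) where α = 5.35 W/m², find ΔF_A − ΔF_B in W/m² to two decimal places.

ΔF_A = 5.35 ln(619/293) = 5.35 × 0.74793 = 4.0014 W/m².
ΔF_B = 5.35 ln(406/293) = 5.35 × 0.32618 = 1.7451 W/m².
Difference: 4.0014 − 1.7451 = 2.2563 W/m².

ΔF_A − ΔF_B = 2.26 W/m²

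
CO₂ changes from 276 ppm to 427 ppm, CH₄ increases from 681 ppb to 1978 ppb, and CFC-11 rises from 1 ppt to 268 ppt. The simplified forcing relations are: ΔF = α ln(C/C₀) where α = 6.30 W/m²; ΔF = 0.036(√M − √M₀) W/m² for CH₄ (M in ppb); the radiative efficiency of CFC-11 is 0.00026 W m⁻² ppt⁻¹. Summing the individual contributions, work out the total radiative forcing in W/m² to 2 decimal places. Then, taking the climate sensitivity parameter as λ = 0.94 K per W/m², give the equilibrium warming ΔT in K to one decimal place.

CO₂: 6.30 × ln(427/276) = 6.30 × ln(1.54710) = 6.30 × 0.43638 = 2.7492 W/m².
CH₄: 0.036 × (√1978 − √681) = 0.036 × (44.4747 − 26.0960) = 0.036 × 18.3787 = 0.6616 W/m².
CFC-11: ΔF = 0.00026 × (268 − 1) = 0.00026 × 267 = 0.0694 W/m².
Total ΔF = 2.7492 + 0.6616 + 0.0694 = 3.4802 W/m².
ΔT = λ ΔF = 0.94 × 3.48 = 3.2712 K.

ΔF = 3.48 W/m²; ΔT = 3.3 K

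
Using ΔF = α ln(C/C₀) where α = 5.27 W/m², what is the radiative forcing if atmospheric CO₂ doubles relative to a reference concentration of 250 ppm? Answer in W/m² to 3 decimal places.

ΔF = 3.653 W/m²

Because the forcing depends only on the ratio C/C₀, the initial concentration does not enter.
ΔF = 5.27 × ln(2) = 5.27 × 0.69315 = 3.6529 W/m².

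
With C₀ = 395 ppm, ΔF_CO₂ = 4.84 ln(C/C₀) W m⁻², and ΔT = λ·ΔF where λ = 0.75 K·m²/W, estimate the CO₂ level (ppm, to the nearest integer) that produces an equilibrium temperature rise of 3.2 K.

C ≈ 954 ppm

Required forcing: ΔF = ΔT/λ = 3.2/0.75 = 4.2667 W/m².
Then ln(C/395) = ΔF/4.84 = 4.2667/4.84 = 0.88155.
So C = 395 × e^0.88155 = 395 × 2.41464 = 953.78 ppm.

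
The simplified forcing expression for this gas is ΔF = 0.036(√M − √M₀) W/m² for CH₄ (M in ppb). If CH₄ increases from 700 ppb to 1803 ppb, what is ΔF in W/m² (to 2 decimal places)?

CH₄: 0.036 × (√1803 − √700) = 0.036 × (42.4617 − 26.4575) = 0.036 × 16.0042 = 0.5762 W/m².

ΔF = 0.58 W/m²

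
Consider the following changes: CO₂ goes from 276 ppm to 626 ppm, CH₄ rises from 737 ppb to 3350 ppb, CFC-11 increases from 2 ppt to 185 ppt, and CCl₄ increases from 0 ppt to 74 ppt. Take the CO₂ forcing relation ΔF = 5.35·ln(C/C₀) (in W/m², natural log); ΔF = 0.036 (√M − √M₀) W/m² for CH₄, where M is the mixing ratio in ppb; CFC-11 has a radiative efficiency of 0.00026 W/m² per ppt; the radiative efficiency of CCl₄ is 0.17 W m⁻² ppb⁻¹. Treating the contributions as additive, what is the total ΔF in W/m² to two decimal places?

CO₂: 5.35 × ln(626/276) = 5.35 × ln(2.26812) = 5.35 × 0.81895 = 4.3814 W/m².
CH₄: 0.036 × (√3350 − √737) = 0.036 × (57.8792 − 27.1477) = 0.036 × 30.7315 = 1.1063 W/m².
CFC-11: ΔF = 0.00026 × (185 − 2) = 0.00026 × 183 = 0.0476 W/m².
CCl₄: Δ = 74 − 0 = 74 ppt = 0.074 ppb; ΔF = 0.17 × 0.074 = 0.0126 W/m².
Total ΔF = 4.3814 + 1.1063 + 0.0476 + 0.0126 = 5.5479 W/m².

ΔF = 5.55 W/m²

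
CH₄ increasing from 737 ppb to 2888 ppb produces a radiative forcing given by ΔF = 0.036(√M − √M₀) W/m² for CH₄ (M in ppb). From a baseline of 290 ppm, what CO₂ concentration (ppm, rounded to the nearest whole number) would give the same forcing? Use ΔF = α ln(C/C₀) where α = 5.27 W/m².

C ≈ 348 ppm

CH₄ forcing: 0.036 × (√2888 − √737) = 0.036 × (53.7401 − 27.1477) = 0.036 × 26.5924 = 0.95733 W/m².
Set 5.27 ln(C/290) = 0.95733: ln(C/290) = 0.95733/5.27 = 0.18166, so C = 290 × e^0.18166 = 290 × 1.19921 = 347.77 ppm.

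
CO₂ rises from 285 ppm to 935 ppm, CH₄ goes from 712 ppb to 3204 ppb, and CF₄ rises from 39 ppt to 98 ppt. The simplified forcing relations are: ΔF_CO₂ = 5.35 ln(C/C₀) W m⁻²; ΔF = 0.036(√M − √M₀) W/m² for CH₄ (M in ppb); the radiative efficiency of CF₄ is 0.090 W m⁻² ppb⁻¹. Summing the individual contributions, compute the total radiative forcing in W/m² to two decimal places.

ΔF = 7.44 W/m²

CO₂: 5.35 × ln(935/285) = 5.35 × ln(3.28070) = 5.35 × 1.18806 = 6.3561 W/m².
CH₄: 0.036 × (√3204 − √712) = 0.036 × (56.6039 − 26.6833) = 0.036 × 29.9206 = 1.0771 W/m².
CF₄: Δ = 98 − 39 = 59 ppt = 0.059 ppb; ΔF = 0.090 × 0.059 = 0.0053 W/m².
Total ΔF = 6.3561 + 1.0771 + 0.0053 = 7.4385 W/m².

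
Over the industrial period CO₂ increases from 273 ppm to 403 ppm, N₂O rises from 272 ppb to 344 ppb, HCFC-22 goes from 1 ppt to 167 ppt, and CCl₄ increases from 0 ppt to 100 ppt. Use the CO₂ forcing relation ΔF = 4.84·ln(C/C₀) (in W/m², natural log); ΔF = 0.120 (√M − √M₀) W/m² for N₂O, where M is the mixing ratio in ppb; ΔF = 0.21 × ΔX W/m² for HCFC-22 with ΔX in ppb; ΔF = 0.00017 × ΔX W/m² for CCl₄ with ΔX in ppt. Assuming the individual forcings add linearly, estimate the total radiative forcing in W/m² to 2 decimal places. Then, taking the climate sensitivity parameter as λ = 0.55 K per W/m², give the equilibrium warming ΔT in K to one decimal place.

ΔF = 2.18 W/m²; ΔT = 1.2 K

CO₂: 4.84 × ln(403/273) = 4.84 × ln(1.47619) = 4.84 × 0.38946 = 1.8850 W/m².
N₂O: 0.120 × (√344 − √272) = 0.120 × (18.5472 − 16.4924) = 0.120 × 2.0548 = 0.2466 W/m².
HCFC-22: Δ = 167 − 1 = 166 ppt = 0.166 ppb; ΔF = 0.21 × 0.166 = 0.0349 W/m².
CCl₄: ΔF = 0.00017 × (100 − 0) = 0.00017 × 100 = 0.0170 W/m².
Total ΔF = 1.8850 + 0.2466 + 0.0349 + 0.0170 = 2.1835 W/m².
ΔT = λ ΔF = 0.55 × 2.18 = 1.1990 K.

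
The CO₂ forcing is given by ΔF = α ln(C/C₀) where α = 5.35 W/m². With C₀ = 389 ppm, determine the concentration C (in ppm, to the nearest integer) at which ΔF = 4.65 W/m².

Set 5.35 ln(C/389) = 4.65, so ln(C/389) = 4.65/5.35 = 0.86916.
Then C/389 = e^0.86916 = 2.38491, giving C = 389 × 2.38491 = 927.73 ppm.

C ≈ 928 ppm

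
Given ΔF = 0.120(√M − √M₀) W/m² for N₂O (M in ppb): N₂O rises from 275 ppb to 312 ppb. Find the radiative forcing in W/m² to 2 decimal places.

N₂O: 0.120 × (√312 − √275) = 0.120 × (17.6635 − 16.5831) = 0.120 × 1.0804 = 0.1296 W/m².

ΔF = 0.13 W/m²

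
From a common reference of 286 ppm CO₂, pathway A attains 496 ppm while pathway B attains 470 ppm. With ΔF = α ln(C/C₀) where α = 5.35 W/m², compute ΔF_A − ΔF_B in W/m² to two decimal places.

ΔF_A − ΔF_B = 0.29 W/m²

ΔF_A = 5.35 ln(496/286) = 5.35 × 0.55058 = 2.9456 W/m².
ΔF_B = 5.35 ln(470/286) = 5.35 × 0.49674 = 2.6576 W/m².
Difference: 2.9456 − 2.6576 = 0.2880 W/m².
(Equivalently, ΔF_A − ΔF_B = 5.35 ln(496/470) = 5.35 × 0.05384 = 0.2880 W/m².)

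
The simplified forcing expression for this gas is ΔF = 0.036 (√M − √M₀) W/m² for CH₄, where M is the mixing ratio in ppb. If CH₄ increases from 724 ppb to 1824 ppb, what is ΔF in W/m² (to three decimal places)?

CH₄: 0.036 × (√1824 − √724) = 0.036 × (42.7083 − 26.9072) = 0.036 × 15.8011 = 0.5688 W/m².

ΔF = 0.569 W/m²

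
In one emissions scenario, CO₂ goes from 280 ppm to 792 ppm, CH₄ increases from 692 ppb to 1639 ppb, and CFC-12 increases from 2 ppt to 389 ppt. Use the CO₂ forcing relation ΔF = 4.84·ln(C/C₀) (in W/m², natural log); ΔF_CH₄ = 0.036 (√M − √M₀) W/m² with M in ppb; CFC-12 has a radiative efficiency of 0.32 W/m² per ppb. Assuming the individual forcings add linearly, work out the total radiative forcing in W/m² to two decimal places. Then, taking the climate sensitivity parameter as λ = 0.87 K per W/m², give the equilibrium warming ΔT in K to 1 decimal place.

CO₂: 4.84 × ln(792/280) = 4.84 × ln(2.82857) = 4.84 × 1.03977 = 5.0325 W/m².
CH₄: 0.036 × (√1639 − √692) = 0.036 × (40.4846 − 26.3059) = 0.036 × 14.1787 = 0.5104 W/m².
CFC-12: Δ = 389 − 2 = 387 ppt = 0.387 ppb; ΔF = 0.32 × 0.387 = 0.1238 W/m².
Total ΔF = 5.0325 + 0.5104 + 0.1238 = 5.6667 W/m².
ΔT = λ ΔF = 0.87 × 5.67 = 4.9329 K.

ΔF = 5.67 W/m²; ΔT = 4.9 K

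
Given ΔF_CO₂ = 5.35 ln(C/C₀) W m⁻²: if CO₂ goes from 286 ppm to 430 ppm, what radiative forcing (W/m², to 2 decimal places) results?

CO₂ absorption bands are partially saturated, so forcing scales with the logarithm of the concentration ratio.
CO₂: 5.35 × ln(430/286) = 5.35 × ln(1.50350) = 5.35 × 0.40780 = 2.1817 W/m².

ΔF = 2.18 W/m²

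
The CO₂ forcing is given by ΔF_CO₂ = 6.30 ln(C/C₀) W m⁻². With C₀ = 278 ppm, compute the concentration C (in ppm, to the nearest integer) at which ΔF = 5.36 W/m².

C ≈ 651 ppm

Set 6.30 ln(C/278) = 5.36, so ln(C/278) = 5.36/6.30 = 0.85079.
Then C/278 = e^0.85079 = 2.34150, giving C = 278 × 2.34150 = 650.94 ppm.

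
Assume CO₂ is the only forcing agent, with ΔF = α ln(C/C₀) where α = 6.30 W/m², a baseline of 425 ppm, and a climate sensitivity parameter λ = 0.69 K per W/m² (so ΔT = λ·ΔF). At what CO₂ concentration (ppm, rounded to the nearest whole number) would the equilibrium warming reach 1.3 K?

C ≈ 573 ppm

Required forcing: ΔF = ΔT/λ = 1.3/0.69 = 1.8841 W/m².
Then ln(C/425) = ΔF/6.30 = 1.8841/6.30 = 0.29906.
So C = 425 × e^0.29906 = 425 × 1.34859 = 573.15 ppm.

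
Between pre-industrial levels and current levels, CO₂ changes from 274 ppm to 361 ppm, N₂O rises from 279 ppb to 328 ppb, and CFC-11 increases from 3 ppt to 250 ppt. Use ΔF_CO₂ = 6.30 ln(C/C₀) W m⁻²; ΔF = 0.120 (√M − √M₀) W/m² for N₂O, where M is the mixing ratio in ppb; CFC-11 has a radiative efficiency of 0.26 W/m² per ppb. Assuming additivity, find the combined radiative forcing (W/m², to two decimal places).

CO₂: 6.30 × ln(361/274) = 6.30 × ln(1.31752) = 6.30 × 0.27575 = 1.7372 W/m².
N₂O: 0.120 × (√328 − √279) = 0.120 × (18.1108 − 16.7033) = 0.120 × 1.4075 = 0.1689 W/m².
CFC-11: Δ = 250 − 3 = 247 ppt = 0.247 ppb; ΔF = 0.26 × 0.247 = 0.0642 W/m².
Total ΔF = 1.7372 + 0.1689 + 0.0642 = 1.9703 W/m².

ΔF = 1.97 W/m²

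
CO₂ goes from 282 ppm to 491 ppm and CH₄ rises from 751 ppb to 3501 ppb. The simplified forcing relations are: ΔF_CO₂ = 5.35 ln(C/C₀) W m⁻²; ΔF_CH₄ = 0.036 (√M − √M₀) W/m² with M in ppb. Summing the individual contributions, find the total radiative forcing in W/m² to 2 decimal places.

ΔF = 4.11 W/m²

CO₂: 5.35 × ln(491/282) = 5.35 × ln(1.74113) = 5.35 × 0.55453 = 2.9667 W/m².
CH₄: 0.036 × (√3501 − √751) = 0.036 × (59.1692 − 27.4044) = 0.036 × 31.7648 = 1.1435 W/m².
Total ΔF = 2.9667 + 1.1435 = 4.1102 W/m².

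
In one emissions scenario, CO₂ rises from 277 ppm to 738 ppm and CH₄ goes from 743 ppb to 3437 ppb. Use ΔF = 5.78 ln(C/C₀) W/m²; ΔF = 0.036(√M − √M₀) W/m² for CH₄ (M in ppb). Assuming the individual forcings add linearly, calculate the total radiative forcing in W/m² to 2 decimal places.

ΔF = 6.79 W/m²

CO₂: 5.78 × ln(738/277) = 5.78 × ln(2.66426) = 5.78 × 0.97993 = 5.6640 W/m².
CH₄: 0.036 × (√3437 − √743) = 0.036 × (58.6259 − 27.2580) = 0.036 × 31.3679 = 1.1292 W/m².
Total ΔF = 5.6640 + 1.1292 = 6.7932 W/m².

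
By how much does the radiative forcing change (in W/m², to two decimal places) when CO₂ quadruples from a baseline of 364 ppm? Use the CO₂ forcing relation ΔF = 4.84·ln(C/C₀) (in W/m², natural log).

ΔF = 6.71 W/m²

Because the forcing depends only on the ratio C/C₀, the initial concentration does not enter.
ΔF = 4.84 × ln(4) = 4.84 × 1.38629 = 6.7096 W/m².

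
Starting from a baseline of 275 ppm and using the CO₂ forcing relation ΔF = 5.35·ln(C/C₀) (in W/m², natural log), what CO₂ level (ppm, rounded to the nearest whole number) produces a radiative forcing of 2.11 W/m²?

C ≈ 408 ppm

Set 5.35 ln(C/275) = 2.11, so ln(C/275) = 2.11/5.35 = 0.39439.
Then C/275 = e^0.39439 = 1.48348, giving C = 275 × 1.48348 = 407.96 ppm.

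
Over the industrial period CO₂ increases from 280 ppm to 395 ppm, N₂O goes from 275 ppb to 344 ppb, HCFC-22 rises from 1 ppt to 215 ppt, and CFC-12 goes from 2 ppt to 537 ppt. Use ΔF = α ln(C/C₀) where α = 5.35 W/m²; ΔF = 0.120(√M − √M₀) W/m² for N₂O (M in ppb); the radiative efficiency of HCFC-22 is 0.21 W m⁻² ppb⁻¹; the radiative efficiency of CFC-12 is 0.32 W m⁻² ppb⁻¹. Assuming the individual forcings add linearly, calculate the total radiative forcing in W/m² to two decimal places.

CO₂: 5.35 × ln(395/280) = 5.35 × ln(1.41071) = 5.35 × 0.34409 = 1.8409 W/m².
N₂O: 0.120 × (√344 − √275) = 0.120 × (18.5472 − 16.5831) = 0.120 × 1.9641 = 0.2357 W/m².
HCFC-22: Δ = 215 − 1 = 214 ppt = 0.214 ppb; ΔF = 0.21 × 0.214 = 0.0449 W/m².
CFC-12: Δ = 537 − 2 = 535 ppt = 0.535 ppb; ΔF = 0.32 × 0.535 = 0.1712 W/m².
Total ΔF = 1.8409 + 0.2357 + 0.0449 + 0.1712 = 2.2927 W/m².

ΔF = 2.29 W/m²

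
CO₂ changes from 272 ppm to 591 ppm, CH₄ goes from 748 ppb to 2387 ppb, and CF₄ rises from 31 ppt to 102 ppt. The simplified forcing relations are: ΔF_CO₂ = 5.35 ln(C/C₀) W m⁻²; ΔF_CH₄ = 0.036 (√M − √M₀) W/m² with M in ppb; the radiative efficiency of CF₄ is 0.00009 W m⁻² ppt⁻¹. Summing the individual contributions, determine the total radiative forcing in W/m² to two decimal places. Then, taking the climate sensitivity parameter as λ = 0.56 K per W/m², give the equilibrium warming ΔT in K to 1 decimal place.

CO₂: 5.35 × ln(591/272) = 5.35 × ln(2.17279) = 5.35 × 0.77601 = 4.1517 W/m².
CH₄: 0.036 × (√2387 − √748) = 0.036 × (48.8569 − 27.3496) = 0.036 × 21.5073 = 0.7743 W/m².
CF₄: ΔF = 0.00009 × (102 − 31) = 0.00009 × 71 = 0.0064 W/m².
Total ΔF = 4.1517 + 0.7743 + 0.0064 = 4.9324 W/m².
ΔT = λ ΔF = 0.56 × 4.93 = 2.7608 K.

ΔF = 4.93 W/m²; ΔT = 2.8 K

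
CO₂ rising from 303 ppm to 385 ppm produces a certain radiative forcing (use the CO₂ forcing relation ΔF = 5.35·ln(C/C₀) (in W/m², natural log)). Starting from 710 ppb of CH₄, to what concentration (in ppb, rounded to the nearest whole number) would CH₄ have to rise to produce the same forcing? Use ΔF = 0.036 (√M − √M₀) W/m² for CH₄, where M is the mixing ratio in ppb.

CO₂ forcing: 5.35 × ln(385/303) = 5.35 × 0.239511 = 1.28138 W/m².
Set 0.036(√M − √710) = 1.28138: √M = 1.28138/0.036 + √710 = 35.5939 + 26.6458 = 62.2397.
M = (62.2397)² = 3873.78 ppb.

M ≈ 3874 ppb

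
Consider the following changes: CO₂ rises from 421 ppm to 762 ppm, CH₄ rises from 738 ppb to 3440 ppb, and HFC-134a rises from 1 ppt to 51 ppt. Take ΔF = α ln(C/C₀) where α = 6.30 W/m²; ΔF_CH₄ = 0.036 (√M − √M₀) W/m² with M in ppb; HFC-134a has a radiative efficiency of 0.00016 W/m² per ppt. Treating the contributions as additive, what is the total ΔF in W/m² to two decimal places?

ΔF = 4.88 W/m²

CO₂: 6.30 × ln(762/421) = 6.30 × ln(1.80998) = 6.30 × 0.59332 = 3.7379 W/m².
CH₄: 0.036 × (√3440 − √738) = 0.036 × (58.6515 − 27.1662) = 0.036 × 31.4853 = 1.1335 W/m².
HFC-134a: ΔF = 0.00016 × (51 − 1) = 0.00016 × 50 = 0.0080 W/m².
Total ΔF = 3.7379 + 1.1335 + 0.0080 = 4.8794 W/m².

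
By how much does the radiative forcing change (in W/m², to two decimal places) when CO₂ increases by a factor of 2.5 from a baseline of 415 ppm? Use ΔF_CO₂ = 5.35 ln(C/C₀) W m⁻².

ΔF = 5.35 × ln(2.5) = 5.35 × 0.91629 = 4.9022 W/m².

ΔF = 4.90 W/m²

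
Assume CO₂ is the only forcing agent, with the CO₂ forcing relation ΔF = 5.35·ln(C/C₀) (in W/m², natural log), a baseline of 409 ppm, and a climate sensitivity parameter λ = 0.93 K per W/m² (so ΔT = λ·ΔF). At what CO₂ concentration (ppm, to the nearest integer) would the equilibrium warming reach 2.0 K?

C ≈ 611 ppm

Required forcing: ΔF = ΔT/λ = 2.0/0.93 = 2.1505 W/m².
Then ln(C/409) = ΔF/5.35 = 2.1505/5.35 = 0.40196.
So C = 409 × e^0.40196 = 409 × 1.49475 = 611.35 ppm.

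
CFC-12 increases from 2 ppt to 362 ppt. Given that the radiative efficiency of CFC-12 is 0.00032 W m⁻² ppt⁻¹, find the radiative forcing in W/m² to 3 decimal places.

ΔF = 0.115 W/m²

CFC-12: ΔF = 0.00032 × (362 − 2) = 0.00032 × 360 = 0.1152 W/m².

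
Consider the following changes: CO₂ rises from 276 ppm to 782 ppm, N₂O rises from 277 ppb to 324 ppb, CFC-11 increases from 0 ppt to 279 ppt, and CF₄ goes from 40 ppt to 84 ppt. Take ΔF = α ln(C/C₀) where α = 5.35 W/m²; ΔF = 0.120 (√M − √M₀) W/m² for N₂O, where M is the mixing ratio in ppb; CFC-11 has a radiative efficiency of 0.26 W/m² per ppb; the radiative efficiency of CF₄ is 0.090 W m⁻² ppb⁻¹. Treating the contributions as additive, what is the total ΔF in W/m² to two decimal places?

ΔF = 5.81 W/m²

CO₂: 5.35 × ln(782/276) = 5.35 × ln(2.83333) = 5.35 × 1.04145 = 5.5718 W/m².
N₂O: 0.120 × (√324 − √277) = 0.120 × (18.0000 − 16.6433) = 0.120 × 1.3567 = 0.1628 W/m².
CFC-11: Δ = 279 − 0 = 279 ppt = 0.279 ppb; ΔF = 0.26 × 0.279 = 0.0725 W/m².
CF₄: Δ = 84 − 40 = 44 ppt = 0.044 ppb; ΔF = 0.090 × 0.044 = 0.0040 W/m².
Total ΔF = 5.5718 + 0.1628 + 0.0725 + 0.0040 = 5.8111 W/m².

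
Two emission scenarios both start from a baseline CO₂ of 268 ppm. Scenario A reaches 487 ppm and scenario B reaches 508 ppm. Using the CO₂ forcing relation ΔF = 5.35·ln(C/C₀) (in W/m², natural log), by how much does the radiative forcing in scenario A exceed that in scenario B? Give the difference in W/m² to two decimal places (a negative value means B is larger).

ΔF_A = 5.35 ln(487/268) = 5.35 × 0.59728 = 3.1954 W/m².
ΔF_B = 5.35 ln(508/268) = 5.35 × 0.63949 = 3.4213 W/m².
Difference: 3.1954 − 3.4213 = -0.2259 W/m².

ΔF_A − ΔF_B = -0.23 W/m²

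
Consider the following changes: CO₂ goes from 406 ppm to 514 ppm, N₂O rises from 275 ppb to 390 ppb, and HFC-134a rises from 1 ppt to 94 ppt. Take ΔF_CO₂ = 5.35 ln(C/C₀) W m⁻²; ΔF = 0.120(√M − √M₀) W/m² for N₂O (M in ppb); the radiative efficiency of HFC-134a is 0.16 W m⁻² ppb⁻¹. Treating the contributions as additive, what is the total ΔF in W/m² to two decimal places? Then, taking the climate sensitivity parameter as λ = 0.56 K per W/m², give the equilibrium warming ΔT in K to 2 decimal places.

ΔF = 1.66 W/m²; ΔT = 0.93 K

CO₂: 5.35 × ln(514/406) = 5.35 × ln(1.26601) = 5.35 × 0.23587 = 1.2619 W/m².
N₂O: 0.120 × (√390 − √275) = 0.120 × (19.7484 − 16.5831) = 0.120 × 3.1653 = 0.3798 W/m².
HFC-134a: Δ = 94 − 1 = 93 ppt = 0.093 ppb; ΔF = 0.16 × 0.093 = 0.0149 W/m².
Total ΔF = 1.2619 + 0.3798 + 0.0149 = 1.6566 W/m².
ΔT = λ ΔF = 0.56 × 1.66 = 0.9296 K.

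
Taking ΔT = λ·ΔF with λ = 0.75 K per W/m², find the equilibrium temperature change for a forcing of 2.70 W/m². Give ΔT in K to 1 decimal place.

ΔT = 2.0 K

ΔT = λ ΔF = 0.75 × 2.70 = 2.0250 K.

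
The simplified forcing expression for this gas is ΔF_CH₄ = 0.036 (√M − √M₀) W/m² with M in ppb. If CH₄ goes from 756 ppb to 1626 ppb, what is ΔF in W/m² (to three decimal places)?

CH₄: 0.036 × (√1626 − √756) = 0.036 × (40.3237 − 27.4955) = 0.036 × 12.8282 = 0.4618 W/m².

ΔF = 0.462 W/m²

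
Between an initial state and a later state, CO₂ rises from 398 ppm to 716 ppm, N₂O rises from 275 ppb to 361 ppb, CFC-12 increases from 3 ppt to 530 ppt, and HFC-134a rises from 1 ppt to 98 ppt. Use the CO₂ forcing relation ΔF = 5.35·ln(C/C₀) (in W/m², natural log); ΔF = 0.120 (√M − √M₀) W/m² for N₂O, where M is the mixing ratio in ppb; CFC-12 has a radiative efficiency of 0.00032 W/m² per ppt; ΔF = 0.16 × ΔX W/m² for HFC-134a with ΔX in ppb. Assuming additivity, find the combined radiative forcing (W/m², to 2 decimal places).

ΔF = 3.62 W/m²

CO₂: 5.35 × ln(716/398) = 5.35 × ln(1.79899) = 5.35 × 0.58723 = 3.1417 W/m².
N₂O: 0.120 × (√361 − √275) = 0.120 × (19.0000 − 16.5831) = 0.120 × 2.4169 = 0.2900 W/m².
CFC-12: ΔF = 0.00032 × (530 − 3) = 0.00032 × 527 = 0.1686 W/m².
HFC-134a: Δ = 98 − 1 = 97 ppt = 0.097 ppb; ΔF = 0.16 × 0.097 = 0.0155 W/m².
Total ΔF = 3.1417 + 0.2900 + 0.1686 + 0.0155 = 3.6158 W/m².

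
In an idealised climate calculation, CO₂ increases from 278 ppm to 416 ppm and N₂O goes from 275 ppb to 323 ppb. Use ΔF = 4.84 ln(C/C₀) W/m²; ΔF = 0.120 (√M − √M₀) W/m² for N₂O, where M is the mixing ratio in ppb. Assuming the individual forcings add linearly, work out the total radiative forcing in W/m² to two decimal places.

ΔF = 2.12 W/m²

CO₂: 4.84 × ln(416/278) = 4.84 × ln(1.49640) = 4.84 × 0.40306 = 1.9508 W/m².
N₂O: 0.120 × (√323 − √275) = 0.120 × (17.9722 − 16.5831) = 0.120 × 1.3891 = 0.1667 W/m².
Total ΔF = 1.9508 + 0.1667 = 2.1175 W/m².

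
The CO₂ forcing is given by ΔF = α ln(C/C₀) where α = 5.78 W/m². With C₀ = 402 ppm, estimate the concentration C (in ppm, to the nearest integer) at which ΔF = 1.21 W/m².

Set 5.78 ln(C/402) = 1.21, so ln(C/402) = 1.21/5.78 = 0.20934.
Then C/402 = e^0.20934 = 1.23286, giving C = 402 × 1.23286 = 495.61 ppm.

C ≈ 496 ppm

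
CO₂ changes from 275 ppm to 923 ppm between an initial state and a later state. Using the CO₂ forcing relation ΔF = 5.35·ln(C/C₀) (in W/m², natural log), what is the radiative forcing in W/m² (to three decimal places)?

CO₂ absorption bands are partially saturated, so forcing scales with the logarithm of the concentration ratio.
CO₂: 5.35 × ln(923/275) = 5.35 × ln(3.35636) = 5.35 × 1.21086 = 6.4781 W/m².

ΔF = 6.478 W/m²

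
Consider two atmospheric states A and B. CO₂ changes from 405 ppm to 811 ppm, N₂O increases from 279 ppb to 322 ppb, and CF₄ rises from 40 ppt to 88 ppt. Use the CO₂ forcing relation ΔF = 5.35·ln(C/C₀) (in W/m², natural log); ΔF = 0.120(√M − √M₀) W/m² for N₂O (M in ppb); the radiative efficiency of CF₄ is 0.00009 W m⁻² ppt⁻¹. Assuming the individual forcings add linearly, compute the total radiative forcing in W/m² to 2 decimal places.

CO₂: 5.35 × ln(811/405) = 5.35 × ln(2.00247) = 5.35 × 0.69438 = 3.7149 W/m².
N₂O: 0.120 × (√322 − √279) = 0.120 × (17.9444 − 16.7033) = 0.120 × 1.2411 = 0.1489 W/m².
CF₄: ΔF = 0.00009 × (88 − 40) = 0.00009 × 48 = 0.0043 W/m².
Total ΔF = 3.7149 + 0.1489 + 0.0043 = 3.8681 W/m².

ΔF = 3.87 W/m²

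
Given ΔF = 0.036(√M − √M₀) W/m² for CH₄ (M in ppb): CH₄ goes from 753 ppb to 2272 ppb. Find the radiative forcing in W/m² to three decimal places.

CH₄: 0.036 × (√2272 − √753) = 0.036 × (47.6655 − 27.4408) = 0.036 × 20.2247 = 0.7281 W/m².

ΔF = 0.728 W/m²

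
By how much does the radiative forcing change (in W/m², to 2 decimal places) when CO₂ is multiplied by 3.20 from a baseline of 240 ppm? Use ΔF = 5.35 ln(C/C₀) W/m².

ΔF = 6.22 W/m²

ΔF = 5.35 × ln(3.20) = 5.35 × 1.16315 = 6.2229 W/m².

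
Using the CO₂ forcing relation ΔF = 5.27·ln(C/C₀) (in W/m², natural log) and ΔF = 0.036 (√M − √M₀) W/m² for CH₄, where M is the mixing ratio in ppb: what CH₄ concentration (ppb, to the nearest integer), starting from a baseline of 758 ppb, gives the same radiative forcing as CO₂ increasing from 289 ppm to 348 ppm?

M ≈ 2995 ppb

CO₂ forcing: 5.27 × ln(348/289) = 5.27 × 0.185776 = 0.97904 W/m².
Set 0.036(√M − √758) = 0.97904: √M = 0.97904/0.036 + √758 = 27.1956 + 27.5318 = 54.7274.
M = (54.7274)² = 2995.09 ppb.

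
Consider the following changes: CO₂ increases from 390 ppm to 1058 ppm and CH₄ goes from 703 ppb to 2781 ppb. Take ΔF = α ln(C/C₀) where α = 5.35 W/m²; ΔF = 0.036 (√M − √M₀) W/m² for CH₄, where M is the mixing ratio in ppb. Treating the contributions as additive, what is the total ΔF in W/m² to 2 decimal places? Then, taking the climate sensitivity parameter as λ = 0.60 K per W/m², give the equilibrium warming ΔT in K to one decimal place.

ΔF = 6.28 W/m²; ΔT = 3.8 K

CO₂: 5.35 × ln(1058/390) = 5.35 × ln(2.71282) = 5.35 × 0.99799 = 5.3392 W/m².
CH₄: 0.036 × (√2781 − √703) = 0.036 × (52.7352 − 26.5141) = 0.036 × 26.2211 = 0.9440 W/m².
Total ΔF = 5.3392 + 0.9440 = 6.2832 W/m².
ΔT = λ ΔF = 0.60 × 6.28 = 3.7680 K.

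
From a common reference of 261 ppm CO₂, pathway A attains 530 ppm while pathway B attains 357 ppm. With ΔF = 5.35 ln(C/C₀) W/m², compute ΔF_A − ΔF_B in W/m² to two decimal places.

ΔF_A − ΔF_B = 2.11 W/m²

ΔF_A = 5.35 ln(530/261) = 5.35 × 0.70836 = 3.7897 W/m².
ΔF_B = 5.35 ln(357/261) = 5.35 × 0.31322 = 1.6757 W/m².
Difference: 3.7897 − 1.6757 = 2.1140 W/m².
(Equivalently, ΔF_A − ΔF_B = 5.35 ln(530/357) = 5.35 × 0.39514 = 2.1140 W/m².)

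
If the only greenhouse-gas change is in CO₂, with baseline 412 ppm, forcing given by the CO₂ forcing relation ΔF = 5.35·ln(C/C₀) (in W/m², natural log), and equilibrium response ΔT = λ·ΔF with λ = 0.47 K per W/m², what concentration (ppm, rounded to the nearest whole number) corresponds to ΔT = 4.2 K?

C ≈ 2189 ppm

Required forcing: ΔF = ΔT/λ = 4.2/0.47 = 8.9362 W/m².
Then ln(C/412) = ΔF/5.35 = 8.9362/5.35 = 1.67032.
So C = 412 × e^1.67032 = 412 × 5.31387 = 2189.31 ppm.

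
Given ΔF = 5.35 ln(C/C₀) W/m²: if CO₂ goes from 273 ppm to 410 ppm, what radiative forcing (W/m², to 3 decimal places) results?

ΔF = 2.176 W/m²

CO₂: 5.35 × ln(410/273) = 5.35 × ln(1.50183) = 5.35 × 0.40668 = 2.1757 W/m².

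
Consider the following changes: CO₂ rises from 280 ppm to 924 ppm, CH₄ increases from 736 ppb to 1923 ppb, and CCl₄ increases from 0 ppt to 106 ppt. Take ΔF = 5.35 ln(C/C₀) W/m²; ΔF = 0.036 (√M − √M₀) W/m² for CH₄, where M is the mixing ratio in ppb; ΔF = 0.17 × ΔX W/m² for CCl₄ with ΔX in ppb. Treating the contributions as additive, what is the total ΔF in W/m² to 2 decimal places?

CO₂: 5.35 × ln(924/280) = 5.35 × ln(3.30000) = 5.35 × 1.19392 = 6.3875 W/m².
CH₄: 0.036 × (√1923 − √736) = 0.036 × (43.8520 − 27.1293) = 0.036 × 16.7227 = 0.6020 W/m².
CCl₄: Δ = 106 − 0 = 106 ppt = 0.106 ppb; ΔF = 0.17 × 0.106 = 0.0180 W/m².
Total ΔF = 6.3875 + 0.6020 + 0.0180 = 7.0075 W/m².

ΔF = 7.01 W/m²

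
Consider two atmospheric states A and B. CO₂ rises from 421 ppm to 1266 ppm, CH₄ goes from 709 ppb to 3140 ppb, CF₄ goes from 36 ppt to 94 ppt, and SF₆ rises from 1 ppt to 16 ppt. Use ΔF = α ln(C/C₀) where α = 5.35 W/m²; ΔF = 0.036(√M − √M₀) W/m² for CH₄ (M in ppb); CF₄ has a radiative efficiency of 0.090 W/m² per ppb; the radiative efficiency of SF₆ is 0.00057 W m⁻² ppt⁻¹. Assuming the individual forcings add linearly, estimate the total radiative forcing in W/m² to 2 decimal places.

ΔF = 6.96 W/m²

CO₂: 5.35 × ln(1266/421) = 5.35 × ln(3.00713) = 5.35 × 1.10099 = 5.8903 W/m².
CH₄: 0.036 × (√3140 − √709) = 0.036 × (56.0357 − 26.6271) = 0.036 × 29.4086 = 1.0587 W/m².
CF₄: Δ = 94 − 36 = 58 ppt = 0.058 ppb; ΔF = 0.090 × 0.058 = 0.0052 W/m².
SF₆: ΔF = 0.00057 × (16 − 1) = 0.00057 × 15 = 0.0086 W/m².
Total ΔF = 5.8903 + 1.0587 + 0.0052 + 0.0086 = 6.9628 W/m².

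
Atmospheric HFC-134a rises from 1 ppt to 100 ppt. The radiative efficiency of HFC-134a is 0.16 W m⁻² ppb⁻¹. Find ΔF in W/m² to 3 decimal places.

HFC-134a: Δ = 100 − 1 = 99 ppt = 0.099 ppb; ΔF = 0.16 × 0.099 = 0.0158 W/m².

ΔF = 0.016 W/m²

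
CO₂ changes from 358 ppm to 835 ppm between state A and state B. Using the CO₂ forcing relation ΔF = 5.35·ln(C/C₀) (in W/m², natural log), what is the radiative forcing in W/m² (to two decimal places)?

ΔF = 4.53 W/m²

CO₂: 5.35 × ln(835/358) = 5.35 × ln(2.33240) = 5.35 × 0.84690 = 4.5309 W/m².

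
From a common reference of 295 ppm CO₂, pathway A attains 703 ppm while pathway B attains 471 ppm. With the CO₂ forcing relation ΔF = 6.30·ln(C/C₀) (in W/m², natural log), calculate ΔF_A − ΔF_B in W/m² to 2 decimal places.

ΔF_A = 6.30 ln(703/295) = 6.30 × 0.86838 = 5.4708 W/m².
ΔF_B = 6.30 ln(471/295) = 6.30 × 0.46788 = 2.9476 W/m².
Difference: 5.4708 − 2.9476 = 2.5232 W/m².

ΔF_A − ΔF_B = 2.52 W/m²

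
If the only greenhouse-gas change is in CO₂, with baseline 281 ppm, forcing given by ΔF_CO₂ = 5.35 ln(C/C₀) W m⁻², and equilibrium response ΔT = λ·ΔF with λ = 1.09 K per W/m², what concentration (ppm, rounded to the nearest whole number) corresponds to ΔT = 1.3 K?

C ≈ 351 ppm

Required forcing: ΔF = ΔT/λ = 1.3/1.09 = 1.1927 W/m².
Then ln(C/281) = ΔF/5.35 = 1.1927/5.35 = 0.22293.
So C = 281 × e^0.22293 = 281 × 1.24973 = 351.17 ppm.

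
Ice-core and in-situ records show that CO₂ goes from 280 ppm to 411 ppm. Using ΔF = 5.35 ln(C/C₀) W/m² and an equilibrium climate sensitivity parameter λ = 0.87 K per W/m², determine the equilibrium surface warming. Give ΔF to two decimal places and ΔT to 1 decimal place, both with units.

ΔF = 2.05 W/m²; ΔT = 1.8 K

CO₂: 5.35 × ln(411/280) = 5.35 × ln(1.46786) = 5.35 × 0.38381 = 2.0534 W/m².
ΔT = λ ΔF = 0.87 × 2.05 = 1.7835 K.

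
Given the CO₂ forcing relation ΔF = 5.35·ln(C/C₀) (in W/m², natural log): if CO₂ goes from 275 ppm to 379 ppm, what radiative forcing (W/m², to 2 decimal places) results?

ΔF = 1.72 W/m²

CO₂ absorption bands are partially saturated, so forcing scales with the logarithm of the concentration ratio.
CO₂: 5.35 × ln(379/275) = 5.35 × ln(1.37818) = 5.35 × 0.32076 = 1.7161 W/m².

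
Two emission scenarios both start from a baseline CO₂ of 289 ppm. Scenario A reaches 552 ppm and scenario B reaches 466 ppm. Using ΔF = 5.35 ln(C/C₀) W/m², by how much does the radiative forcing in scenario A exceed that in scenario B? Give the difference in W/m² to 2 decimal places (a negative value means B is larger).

ΔF_A = 5.35 ln(552/289) = 5.35 × 0.64712 = 3.4621 W/m².
ΔF_B = 5.35 ln(466/289) = 5.35 × 0.47776 = 2.5560 W/m².
Difference: 3.4621 − 2.5560 = 0.9061 W/m².
(Equivalently, ΔF_A − ΔF_B = 5.35 ln(552/466) = 5.35 × 0.16936 = 0.9061 W/m².)

ΔF_A − ΔF_B = 0.91 W/m²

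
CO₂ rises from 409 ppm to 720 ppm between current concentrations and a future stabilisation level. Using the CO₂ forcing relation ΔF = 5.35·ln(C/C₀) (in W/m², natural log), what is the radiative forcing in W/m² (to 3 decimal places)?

CO₂ absorption bands are partially saturated, so forcing scales with the logarithm of the concentration ratio.
CO₂: 5.35 × ln(720/409) = 5.35 × ln(1.76039) = 5.35 × 0.56554 = 3.0256 W/m².

ΔF = 3.026 W/m²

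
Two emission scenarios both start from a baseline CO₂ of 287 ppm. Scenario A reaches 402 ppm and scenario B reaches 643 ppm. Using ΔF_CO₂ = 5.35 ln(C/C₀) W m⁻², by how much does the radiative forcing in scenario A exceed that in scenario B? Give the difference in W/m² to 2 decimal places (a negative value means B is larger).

ΔF_A = 5.35 ln(402/287) = 5.35 × 0.33697 = 1.8028 W/m².
ΔF_B = 5.35 ln(643/287) = 5.35 × 0.80666 = 4.3156 W/m².
Difference: 1.8028 − 4.3156 = -2.5128 W/m².

ΔF_A − ΔF_B = -2.51 W/m²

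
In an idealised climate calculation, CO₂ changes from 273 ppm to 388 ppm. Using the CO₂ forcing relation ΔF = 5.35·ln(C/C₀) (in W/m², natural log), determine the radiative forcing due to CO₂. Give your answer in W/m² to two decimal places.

ΔF = 1.88 W/m²

CO₂: 5.35 × ln(388/273) = 5.35 × ln(1.42125) = 5.35 × 0.35154 = 1.8807 W/m².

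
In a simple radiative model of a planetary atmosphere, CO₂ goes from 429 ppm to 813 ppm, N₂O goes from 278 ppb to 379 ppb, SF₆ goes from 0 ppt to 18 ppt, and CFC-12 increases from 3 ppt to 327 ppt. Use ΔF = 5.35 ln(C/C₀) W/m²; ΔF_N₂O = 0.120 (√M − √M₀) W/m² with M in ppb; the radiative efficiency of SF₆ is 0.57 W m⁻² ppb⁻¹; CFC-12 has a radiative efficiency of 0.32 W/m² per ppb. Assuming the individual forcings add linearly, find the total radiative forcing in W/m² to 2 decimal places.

CO₂: 5.35 × ln(813/429) = 5.35 × ln(1.89510) = 5.35 × 0.63927 = 3.4201 W/m².
N₂O: 0.120 × (√379 − √278) = 0.120 × (19.4679 − 16.6733) = 0.120 × 2.7946 = 0.3354 W/m².
SF₆: Δ = 18 − 0 = 18 ppt = 0.018 ppb; ΔF = 0.57 × 0.018 = 0.0103 W/m².
CFC-12: Δ = 327 − 3 = 324 ppt = 0.324 ppb; ΔF = 0.32 × 0.324 = 0.1037 W/m².
Total ΔF = 3.4201 + 0.3354 + 0.0103 + 0.1037 = 3.8695 W/m².

ΔF = 3.87 W/m²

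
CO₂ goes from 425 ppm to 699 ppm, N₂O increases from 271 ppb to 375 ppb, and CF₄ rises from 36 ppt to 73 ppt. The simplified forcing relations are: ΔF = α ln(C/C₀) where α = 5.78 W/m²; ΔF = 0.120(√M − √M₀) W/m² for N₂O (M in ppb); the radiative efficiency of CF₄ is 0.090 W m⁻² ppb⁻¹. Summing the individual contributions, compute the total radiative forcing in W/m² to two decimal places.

CO₂: 5.78 × ln(699/425) = 5.78 × ln(1.64471) = 5.78 × 0.49756 = 2.8759 W/m².
N₂O: 0.120 × (√375 − √271) = 0.120 × (19.3649 − 16.4621) = 0.120 × 2.9028 = 0.3483 W/m².
CF₄: Δ = 73 − 36 = 37 ppt = 0.037 ppb; ΔF = 0.090 × 0.037 = 0.0033 W/m².
Total ΔF = 2.8759 + 0.3483 + 0.0033 = 3.2275 W/m².

ΔF = 3.23 W/m²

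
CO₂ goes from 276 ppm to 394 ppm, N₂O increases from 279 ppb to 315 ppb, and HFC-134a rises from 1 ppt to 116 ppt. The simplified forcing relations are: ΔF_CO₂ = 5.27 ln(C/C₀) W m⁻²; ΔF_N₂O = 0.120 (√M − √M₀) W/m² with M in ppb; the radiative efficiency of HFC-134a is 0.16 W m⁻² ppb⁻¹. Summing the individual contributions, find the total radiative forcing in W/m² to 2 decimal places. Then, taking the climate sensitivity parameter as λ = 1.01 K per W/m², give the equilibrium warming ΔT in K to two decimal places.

ΔF = 2.02 W/m²; ΔT = 2.04 K

CO₂: 5.27 × ln(394/276) = 5.27 × ln(1.42754) = 5.27 × 0.35595 = 1.8759 W/m².
N₂O: 0.120 × (√315 − √279) = 0.120 × (17.7482 − 16.7033) = 0.120 × 1.0449 = 0.1254 W/m².
HFC-134a: Δ = 116 − 1 = 115 ppt = 0.115 ppb; ΔF = 0.16 × 0.115 = 0.0184 W/m².
Total ΔF = 1.8759 + 0.1254 + 0.0184 = 2.0197 W/m².
ΔT = λ ΔF = 1.01 × 2.02 = 2.0402 K.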